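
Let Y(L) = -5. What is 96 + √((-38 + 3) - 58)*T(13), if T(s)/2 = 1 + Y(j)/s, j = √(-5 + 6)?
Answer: 96 + 16*I*√93/13 ≈ 96.0 + 11.869*I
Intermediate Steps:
j = 1 (j = √1 = 1)
T(s) = 2 - 10/s (T(s) = 2*(1 - 5/s) = 2 - 10/s)
96 + √((-38 + 3) - 58)*T(13) = 96 + √((-38 + 3) - 58)*(2 - 10/13) = 96 + √(-35 - 58)*(2 - 10*1/13) = 96 + √(-93)*(2 - 10/13) = 96 + (I*√93)*(16/13) = 96 + 16*I*√93/13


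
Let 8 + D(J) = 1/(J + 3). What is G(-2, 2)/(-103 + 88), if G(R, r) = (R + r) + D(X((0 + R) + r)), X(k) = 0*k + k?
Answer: 23/45 ≈ 0.51111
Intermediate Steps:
X(k) = k (X(k) = 0 + k = k)
D(J) = -8 + 1/(3 + J) (D(J) = -8 + 1/(J + 3) = -8 + 1/(3 + J))
G(R, r) = R + r + (-23 - 8*R - 8*r)/(3 + R + r) (G(R, r) = (R + r) + (-23 - 8*((0 + R) + r))/(3 + ((0 + R) + r)) = (R + r) + (-23 - 8*(R + r))/(3 + (R + r)) = (R + r) + (-23 + (-8*R - 8*r))/(3 + R + r) = (R + r) + (-23 - 8*R - 8*r)/(3 + R + r) = R + r + (-23 - 8*R - 8*r)/(3 + R + r))
G(-2, 2)/(-103 + 88) = ((-23 - 8*(-2) - 8*2 + (-2 + 2)*(3 - 2 + 2))/(3 - 2 + 2))/(-103 + 88) = ((-23 + 16 - 16 + 0*3)/3)/(-15) = ((-23 + 16 - 16 + 0)/3)*(-1/15) = ((⅓)*(-23))*(-1/15) = -23/3*(-1/15) = 23/45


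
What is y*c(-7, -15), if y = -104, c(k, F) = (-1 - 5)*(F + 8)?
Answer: -4368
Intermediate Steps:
c(k, F) = -48 - 6*F (c(k, F) = -6*(8 + F) = -48 - 6*F)
y*c(-7, -15) = -104*(-48 - 6*(-15)) = -104*(-48 + 90) = -104*42 = -4368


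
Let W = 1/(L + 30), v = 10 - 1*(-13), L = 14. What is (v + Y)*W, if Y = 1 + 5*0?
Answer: 6/11 ≈ 0.54545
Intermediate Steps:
v = 23 (v = 10 + 13 = 23)
W = 1/44 (W = 1/(14 + 30) = 1/44 ≈ 0.022727)
Y = 1 (Y = 1 + 0 = 1)
(v + Y)*W = (23 + 1)*(1/44) = 24*(1/44) = 6/11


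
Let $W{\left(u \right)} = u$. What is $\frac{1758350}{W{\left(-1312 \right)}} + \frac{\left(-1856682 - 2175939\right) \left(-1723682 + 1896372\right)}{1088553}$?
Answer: $- \frac{152597015608405}{238030256} \approx -6.4108 \cdot 10^{5}$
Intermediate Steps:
$\frac{1758350}{W{\left(-1312 \right)}} + \frac{\left(-1856682 - 2175939\right) \left(-1723682 + 1896372\right)}{1088553} = \frac{1758350}{-1312} + \frac{\left(-1856682 - 2175939\right) \left(-1723682 + 1896372\right)}{1088553} = 1758350 \left(- \frac{1}{1312}\right) + \left(-4032621\right) 172690 \cdot \frac{1}{1088553} = - \frac{879175}{656} - \frac{232131106830}{362851} = - \frac{152597015608405}{238030256}$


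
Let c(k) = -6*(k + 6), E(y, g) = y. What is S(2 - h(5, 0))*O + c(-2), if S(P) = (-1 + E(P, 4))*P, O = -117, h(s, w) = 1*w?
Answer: -258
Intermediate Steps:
h(s, w) = w
S(P) = P*(-1 + P) (S(P) = (-1 + P)*P = P*(-1 + P))
c(k) = -36 - 6*k (c(k) = -6*(6 + k) = -36 - 6*k)
S(2 - h(5, 0))*O + c(-2) = ((2 - 1*0)*(-1 + (2 - 1*0)))*(-117) + (-36 - 6*(-2)) = ((2 + 0)*(-1 + (2 + 0)))*(-117) + (-36 + 12) = (2*(-1 + 2))*(-117) - 24 = (2*1)*(-117) - 24 = 2*(-117) - 24 = -234 - 24 = -258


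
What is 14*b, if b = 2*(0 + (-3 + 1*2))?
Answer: -28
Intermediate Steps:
b = -2 (b = 2*(0 + (-3 + 2)) = 2*(0 - 1) = 2*(-1) = -2)
14*b = 14*(-2) = -28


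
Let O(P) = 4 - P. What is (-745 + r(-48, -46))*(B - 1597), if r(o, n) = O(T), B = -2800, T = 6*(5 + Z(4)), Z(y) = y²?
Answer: 3812199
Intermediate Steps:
T = 126 (T = 6*(5 + 4²) = 6*(5 + 16) = 6*21 = 126)
r(o, n) = -122 (r(o, n) = 4 - 1*126 = 4 - 126 = -122)
(-745 + r(-48, -46))*(B - 1597) = (-745 - 122)*(-2800 - 1597) = -867*(-4397) = 3812199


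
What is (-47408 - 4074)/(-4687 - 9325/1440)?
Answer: 14826816/1351721 ≈ 10.969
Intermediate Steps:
(-47408 - 4074)/(-4687 - 9325/1440) = -51482/(-4687 - 9325*1/1440) = -51482/(-4687 - 1865/288) = -51482/(-1351721/288) = -51482*(-288/1351721) = 14826816/1351721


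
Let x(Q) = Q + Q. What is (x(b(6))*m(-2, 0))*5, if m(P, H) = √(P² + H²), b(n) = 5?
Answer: 100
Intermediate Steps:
x(Q) = 2*Q
m(P, H) = √(H² + P²)
(x(b(6))*m(-2, 0))*5 = ((2*5)*√(0² + (-2)²))*5 = (10*√(0 + 4))*5 = (10*√4)*5 = (10*2)*5 = 20*5 = 100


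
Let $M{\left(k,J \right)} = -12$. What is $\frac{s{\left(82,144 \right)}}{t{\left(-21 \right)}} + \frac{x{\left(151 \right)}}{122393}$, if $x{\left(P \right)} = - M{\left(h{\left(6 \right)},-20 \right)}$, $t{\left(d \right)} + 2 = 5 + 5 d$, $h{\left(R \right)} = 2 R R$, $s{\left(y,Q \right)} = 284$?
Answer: $- \frac{17379194}{6242043} \approx -2.7842$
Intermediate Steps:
$h{\left(R \right)} = 2 R^{2}$
$t{\left(d \right)} = 3 + 5 d$ ($t{\left(d \right)} = -2 + \left(5 + 5 d\right) = 3 + 5 d$)
$x{\left(P \right)} = 12$ ($x{\left(P \right)} = \left(-1\right) \left(-12\right) = 12$)
$\frac{s{\left(82,144 \right)}}{t{\left(-21 \right)}} + \frac{x{\left(151 \right)}}{122393} = \frac{284}{3 + 5 \left(-21\right)} + \frac{12}{122393} = \frac{284}{3 - 105} + 12 \cdot \frac{1}{122393} = \frac{284}{-102} + \frac{12}{122393} = 284 \left(- \frac{1}{102}\right) + \frac{12}{122393} = - \frac{142}{51} + \frac{12}{122393} = - \frac{17379194}{6242043}$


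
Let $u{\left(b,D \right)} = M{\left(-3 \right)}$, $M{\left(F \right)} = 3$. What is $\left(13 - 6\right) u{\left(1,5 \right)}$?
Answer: $21$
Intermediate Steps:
$u{\left(b,D \right)} = 3$
$\left(13 - 6\right) u{\left(1,5 \right)} = \left(13 - 6\right) 3 = 7 \cdot 3 = 21$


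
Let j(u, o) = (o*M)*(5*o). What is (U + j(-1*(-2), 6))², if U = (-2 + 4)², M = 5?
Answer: 817216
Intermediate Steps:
U = 4 (U = 2² = 4)
j(u, o) = 25*o² (j(u, o) = (o*5)*(5*o) = (5*o)*(5*o) = 25*o²)
(U + j(-1*(-2), 6))² = (4 + 25*6²)² = (4 + 25*36)² = (4 + 900)² = 904² = 817216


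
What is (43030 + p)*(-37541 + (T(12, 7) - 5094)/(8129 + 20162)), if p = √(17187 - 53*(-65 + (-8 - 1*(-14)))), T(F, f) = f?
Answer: -45701195599540/28291 - 1062077518*√20314/28291 ≈ -1.6207e+9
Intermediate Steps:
p = √20314 (p = √(17187 - 53*(-65 + (-8 + 14))) = √(17187 - 53*(-65 + 6)) = √(17187 - 53*(-59)) = √(17187 + 3127) = √20314 ≈ 142.53)
(43030 + p)*(-37541 + (T(12, 7) - 5094)/(8129 + 20162)) = (43030 + √20314)*(-37541 + (7 - 5094)/(8129 + 20162)) = (43030 + √20314)*(-37541 - 5087/28291) = (43030 + √20314)*(-1062077518/28291) = -45701195599540/28291 - 1062077518*√20314/28291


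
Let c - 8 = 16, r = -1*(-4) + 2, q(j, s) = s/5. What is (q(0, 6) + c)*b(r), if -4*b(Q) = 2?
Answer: -63/5 ≈ -12.600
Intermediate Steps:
q(j, s) = s/5 (q(j, s) = s*(⅕) = s/5)
r = 6 (r = 4 + 2 = 6)
b(Q) = -½ (b(Q) = -¼*2 = -½)
c = 24 (c = 8 + 16 = 24)
(q(0, 6) + c)*b(r) = ((⅕)*6 + 24)*(-½) = (6/5 + 24)*(-½) = (126/5)*(-½) = -63/5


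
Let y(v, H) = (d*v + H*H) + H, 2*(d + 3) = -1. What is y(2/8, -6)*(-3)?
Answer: -699/8 ≈ -87.375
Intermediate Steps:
d = -7/2 (d = -3 + (½)*(-1) = -3 - ½ = -7/2 ≈ -3.5000)
y(v, H) = H + H² - 7*v/2 (y(v, H) = (-7*v/2 + H*H) + H = (-7*v/2 + H²) + H = (H² - 7*v/2) + H = H + H² - 7*v/2)
y(2/8, -6)*(-3) = (-6 + (-6)² - 7/8)*(-3) = (-6 + 36 - 7/8)*(-3) = (233/8)*(-3) = -699/8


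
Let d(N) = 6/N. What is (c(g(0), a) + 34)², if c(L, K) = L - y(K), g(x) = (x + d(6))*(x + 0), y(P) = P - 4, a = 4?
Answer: 1156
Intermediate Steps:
y(P) = -4 + P
g(x) = x*(1 + x) (g(x) = (x + 6/6)*(x + 0) = (x + 6*(⅙))*x = (x + 1)*x = (1 + x)*x = x*(1 + x))
c(L, K) = 4 + L - K (c(L, K) = L - (-4 + K) = L + (4 - K) = 4 + L - K)
(c(g(0), a) + 34)² = ((4 + 0*(1 + 0) - 1*4) + 34)² = ((4 + 0*1 - 4) + 34)² = ((4 + 0 - 4) + 34)² = (0 + 34)² = 34² = 1156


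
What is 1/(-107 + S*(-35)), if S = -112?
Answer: 1/3813 ≈ 0.00026226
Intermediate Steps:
1/(-107 + S*(-35)) = 1/(-107 - 112*(-35)) = 1/(-107 + 3920) = 1/3813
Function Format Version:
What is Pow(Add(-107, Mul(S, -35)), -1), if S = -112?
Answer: Rational(1, 3813) ≈ 0.00026226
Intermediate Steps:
Pow(Add(-107, Mul(S, -35)), -1) = Pow(Add(-107, Mul(-112, -35)), -1) = Pow(Add(-107, 3920), -1) = Pow(3813, -1) = Rational(1, 3813)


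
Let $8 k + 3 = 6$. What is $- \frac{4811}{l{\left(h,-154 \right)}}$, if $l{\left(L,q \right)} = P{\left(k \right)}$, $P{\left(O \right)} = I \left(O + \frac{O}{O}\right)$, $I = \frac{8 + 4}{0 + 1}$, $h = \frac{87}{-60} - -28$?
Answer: $- \frac{9622}{33} \approx -291.58$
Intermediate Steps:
$k = \frac{3}{8}$ ($k = - \frac{3}{8} + \frac{1}{8} \cdot 6 = - \frac{3}{8} + \frac{3}{4} = \frac{3}{8} \approx 0.375$)
$h = \frac{531}{20}$ ($h = 87 \left(- \frac{1}{60}\right) + 28 = - \frac{29}{20} + 28 = \frac{531}{20} \approx 26.55$)
$I = 12$ ($I = \frac{12}{1} = 12 \cdot 1 = 12$)
$P{\left(O \right)} = 12 + 12 O$ ($P{\left(O \right)} = 12 \left(O + \frac{O}{O}\right) = 12 \left(O + 1\right) = 12 \left(1 + O\right) = 12 + 12 O$)
$l{\left(L,q \right)} = \frac{33}{2}$ ($l{\left(L,q \right)} = 12 + 12 \cdot \frac{3}{8} = 12 + \frac{9}{2} = \frac{33}{2}$)
$- \frac{4811}{l{\left(h,-154 \right)}} = - \frac{4811}{\frac{33}{2}} = \left(-4811\right) \frac{2}{33} = - \frac{9622}{33}$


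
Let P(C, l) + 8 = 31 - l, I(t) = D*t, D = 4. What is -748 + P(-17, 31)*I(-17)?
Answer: -204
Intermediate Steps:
I(t) = 4*t
P(C, l) = 23 - l (P(C, l) = -8 + (31 - l) = 23 - l)
-748 + P(-17, 31)*I(-17) = -748 + (23 - 1*31)*(4*(-17)) = -748 + (23 - 31)*(-68) = -748 - 8*(-68) = -748 + 544 = -204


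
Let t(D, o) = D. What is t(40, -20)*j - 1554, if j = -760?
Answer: -31954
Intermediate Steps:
t(40, -20)*j - 1554 = 40*(-760) - 1554 = -30400 - 1554 = -31954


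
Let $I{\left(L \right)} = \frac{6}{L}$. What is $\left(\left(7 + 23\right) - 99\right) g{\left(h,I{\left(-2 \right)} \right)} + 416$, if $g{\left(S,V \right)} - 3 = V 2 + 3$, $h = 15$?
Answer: $416$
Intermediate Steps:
$g{\left(S,V \right)} = 6 + 2 V$ ($g{\left(S,V \right)} = 3 + \left(V 2 + 3\right) = 3 + \left(2 V + 3\right) = 3 + \left(3 + 2 V\right) = 6 + 2 V$)
$\left(\left(7 + 23\right) - 99\right) g{\left(h,I{\left(-2 \right)} \right)} + 416 = \left(\left(7 + 23\right) - 99\right) \left(6 + 2 \frac{6}{-2}\right) + 416 = \left(30 - 99\right) \left(6 + 2 \cdot 6 \left(- \frac{1}{2}\right)\right) + 416 = - 69 \left(6 + 2 \left(-3\right)\right) + 416 = - 69 \left(6 - 6\right) + 416 = \left(-69\right) 0 + 416 = 0 + 416 = 416$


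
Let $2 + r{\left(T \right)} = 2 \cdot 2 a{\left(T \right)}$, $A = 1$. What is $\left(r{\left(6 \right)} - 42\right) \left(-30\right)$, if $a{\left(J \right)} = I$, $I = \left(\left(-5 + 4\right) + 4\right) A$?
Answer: $960$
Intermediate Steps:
$I = 3$ ($I = \left(\left(-5 + 4\right) + 4\right) 1 = \left(-1 + 4\right) 1 = 3 \cdot 1 = 3$)
$a{\left(J \right)} = 3$
$r{\left(T \right)} = 10$ ($r{\left(T \right)} = -2 + 2 \cdot 2 \cdot 3 = -2 + 4 \cdot 3 = -2 + 12 = 10$)
$\left(r{\left(6 \right)} - 42\right) \left(-30\right) = \left(10 - 42\right) \left(-30\right) = \left(-32\right) \left(-30\right) = 960$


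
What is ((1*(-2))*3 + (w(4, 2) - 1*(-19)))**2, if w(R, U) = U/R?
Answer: 729/4 ≈ 182.25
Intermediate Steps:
((1*(-2))*3 + (w(4, 2) - 1*(-19)))**2 = ((1*(-2))*3 + (2/4 - 1*(-19)))**2 = (-2*3 + (2*(1/4) + 19))**2 = (-6 + (1/2 + 19))**2 = (-6 + 39/2)**2 = (27/2)**2 = 729/4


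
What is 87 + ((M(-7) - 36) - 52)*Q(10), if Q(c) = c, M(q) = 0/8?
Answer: -793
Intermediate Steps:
M(q) = 0 (M(q) = 0*(⅛) = 0)
87 + ((M(-7) - 36) - 52)*Q(10) = 87 + ((0 - 36) - 52)*10 = 87 + (-36 - 52)*10 = 87 - 88*10 = 87 - 880 = -793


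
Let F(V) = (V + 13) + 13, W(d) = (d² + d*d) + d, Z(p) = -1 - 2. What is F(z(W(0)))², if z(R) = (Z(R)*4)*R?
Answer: 676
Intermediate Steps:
Z(p) = -3
W(d) = d + 2*d² (W(d) = (d² + d²) + d = 2*d² + d = d + 2*d²)
z(R) = -12*R (z(R) = (-3*4)*R = -12*R)
F(V) = 26 + V (F(V) = (13 + V) + 13 = 26 + V)
F(z(W(0)))² = (26 - 0*(1 + 2*0))² = (26 - 0*(1 + 0))² = (26 - 0)² = (26 - 12*0)² = (26 + 0)² = 26² = 676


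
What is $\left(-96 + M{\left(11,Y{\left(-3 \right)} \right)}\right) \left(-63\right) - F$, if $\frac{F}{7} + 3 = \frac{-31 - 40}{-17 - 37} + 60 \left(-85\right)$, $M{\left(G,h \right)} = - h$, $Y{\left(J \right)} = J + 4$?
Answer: $\frac{2258431}{54} \approx 41823.0$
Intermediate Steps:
$Y{\left(J \right)} = 4 + J$
$F = - \frac{1928437}{54}$ ($F = -21 + 7 \left(\frac{-31 - 40}{-17 - 37} + 60 \left(-85\right)\right) = -21 + 7 \left(- \frac{71}{-54} - 5100\right) = -21 + 7 \left(\left(-71\right) \left(- \frac{1}{54}\right) - 5100\right) = -21 + 7 \left(\frac{71}{54} - 5100\right) = -21 + 7 \left(- \frac{275329}{54}\right) = -21 - \frac{1927303}{54} = - \frac{1928437}{54} \approx -35712.0$)
$\left(-96 + M{\left(11,Y{\left(-3 \right)} \right)}\right) \left(-63\right) - F = \left(-96 - \left(4 - 3\right)\right) \left(-63\right) - - \frac{1928437}{54} = \left(-96 - 1\right) \left(-63\right) + \frac{1928437}{54} = \left(-97\right) \left(-63\right) + \frac{1928437}{54} = 6111 + \frac{1928437}{54} = \frac{2258431}{54}$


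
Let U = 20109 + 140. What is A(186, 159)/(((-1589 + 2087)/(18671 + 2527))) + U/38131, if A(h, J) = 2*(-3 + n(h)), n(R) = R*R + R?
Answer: 9370634454901/3164873 ≈ 2.9608e+6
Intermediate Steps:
n(R) = R + R² (n(R) = R² + R = R + R²)
A(h, J) = -6 + 2*h*(1 + h) (A(h, J) = 2*(-3 + h*(1 + h)) = -6 + 2*h*(1 + h))
U = 20249
A(186, 159)/(((-1589 + 2087)/(18671 + 2527))) + U/38131 = (-6 + 2*186*(1 + 186))/(((-1589 + 2087)/(18671 + 2527))) + 20249/38131 = (-6 + 2*186*187)/((498/21198)) + 20249*(1/38131) = (-6 + 69564)/((498*(1/21198))) + 20249/38131 = 69558/(83/3533) + 20249/38131 = 69558*(3533/83) + 20249/38131 = 245748414/83 + 20249/38131 = 9370634454901/3164873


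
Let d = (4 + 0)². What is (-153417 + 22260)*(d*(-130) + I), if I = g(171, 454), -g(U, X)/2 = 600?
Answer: 430194960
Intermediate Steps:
g(U, X) = -1200 (g(U, X) = -2*600 = -1200)
I = -1200
d = 16 (d = 4² = 16)
(-153417 + 22260)*(d*(-130) + I) = (-153417 + 22260)*(16*(-130) - 1200) = -131157*(-2080 - 1200) = -131157*(-3280) = 430194960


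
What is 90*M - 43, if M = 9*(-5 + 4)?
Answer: -853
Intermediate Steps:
M = -9 (M = 9*(-1) = -9)
90*M - 43 = 90*(-9) - 43 = -810 - 43 = -853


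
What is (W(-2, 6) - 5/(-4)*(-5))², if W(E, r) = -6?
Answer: 2401/16 ≈ 150.06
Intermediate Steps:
(W(-2, 6) - 5/(-4)*(-5))² = (-6 - 5/(-4)*(-5))² = (-6 - 5*(-¼)*(-5))² = (-6 + (5/4)*(-5))² = (-6 - 25/4)² = (-49/4)² = 2401/16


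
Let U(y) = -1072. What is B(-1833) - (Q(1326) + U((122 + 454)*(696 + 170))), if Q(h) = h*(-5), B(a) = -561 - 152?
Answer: 6989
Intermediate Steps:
B(a) = -713
Q(h) = -5*h
B(-1833) - (Q(1326) + U((122 + 454)*(696 + 170))) = -713 - (-5*1326 - 1072) = -713 - (-6630 - 1072) = -713 - 1*(-7702) = -713 + 7702 = 6989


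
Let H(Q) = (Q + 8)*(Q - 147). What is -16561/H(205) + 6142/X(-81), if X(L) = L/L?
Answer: 75861707/12354 ≈ 6140.7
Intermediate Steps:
X(L) = 1
H(Q) = (-147 + Q)*(8 + Q) (H(Q) = (8 + Q)*(-147 + Q) = (-147 + Q)*(8 + Q))
-16561/H(205) + 6142/X(-81) = -16561/(-1176 + 205² - 139*205) + 6142/1 = -16561/(-1176 + 42025 - 28495) + 6142*1 = -16561/12354 + 6142 = 75861707/12354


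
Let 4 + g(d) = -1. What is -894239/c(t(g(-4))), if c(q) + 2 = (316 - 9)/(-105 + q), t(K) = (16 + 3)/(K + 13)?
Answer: 734170219/4098 ≈ 1.7915e+5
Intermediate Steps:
g(d) = -5 (g(d) = -4 - 1 = -5)
t(K) = 19/(13 + K)
c(q) = -2 + 307/(-105 + q) (c(q) = -2 + (316 - 9)/(-105 + q) = -2 + 307/(-105 + q))
-894239/c(t(g(-4))) = -894239*(-105 + 19/(13 - 5))/(517 - 38/(13 - 5)) = -894239*(-105 + 19/8)/(517 - 38/8) = -894239*(-105 + 19*(⅛))/(517 - 38/8) = -894239*(-105 + 19/8)/(517 - 2*19/8) = -894239*(-821/(8*(517 - 19/4))) = -894239/((-8/821*2049/4)) = -894239/(-4098/821) = -894239*(-821/4098) = 734170219/4098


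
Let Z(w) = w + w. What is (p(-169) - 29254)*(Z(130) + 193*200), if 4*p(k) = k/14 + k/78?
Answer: -23875924025/21 ≈ -1.1369e+9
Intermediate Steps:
p(k) = 23*k/1092 (p(k) = (k/14 + k/78)/4 = (23*k/273)/4 = 23*k/1092)
Z(w) = 2*w
(p(-169) - 29254)*(Z(130) + 193*200) = ((23/1092)*(-169) - 29254)*(2*130 + 193*200) = (-299/84 - 29254)*(260 + 38600) = -2457635/84*38860 = -23875924025/21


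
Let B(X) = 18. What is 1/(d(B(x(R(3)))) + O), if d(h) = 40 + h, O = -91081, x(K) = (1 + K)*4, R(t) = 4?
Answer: -1/91023 ≈ -1.0986e-5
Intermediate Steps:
x(K) = 4 + 4*K
1/(d(B(x(R(3)))) + O) = 1/((40 + 18) - 91081) = 1/(58 - 91081) = 1/(-91023) = -1/91023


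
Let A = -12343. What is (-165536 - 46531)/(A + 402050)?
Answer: -212067/389707 ≈ -0.54417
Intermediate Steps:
(-165536 - 46531)/(A + 402050) = (-165536 - 46531)/(-12343 + 402050) = -212067/389707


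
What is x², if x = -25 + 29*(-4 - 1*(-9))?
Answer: 14400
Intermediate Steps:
x = 120 (x = -25 + 29*(-4 + 9) = -25 + 29*5 = -25 + 145 = 120)
x² = 120² = 14400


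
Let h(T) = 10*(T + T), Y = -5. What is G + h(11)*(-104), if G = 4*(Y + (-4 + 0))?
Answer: -22916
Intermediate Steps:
h(T) = 20*T (h(T) = 10*(2*T) = 20*T)
G = -36 (G = 4*(-5 + (-4 + 0)) = 4*(-5 - 4) = 4*(-9) = -36)
G + h(11)*(-104) = -36 + (20*11)*(-104) = -36 + 220*(-104) = -36 - 22880 = -22916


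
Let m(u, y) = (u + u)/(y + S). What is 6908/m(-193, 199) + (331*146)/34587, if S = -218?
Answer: 2279133380/6675291 ≈ 341.43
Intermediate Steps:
m(u, y) = 2*u/(-218 + y) (m(u, y) = (u + u)/(y - 218) = (2*u)/(-218 + y) = 2*u/(-218 + y))
6908/m(-193, 199) + (331*146)/34587 = 6908/((2*(-193)/(-218 + 199))) + (331*146)/34587 = 6908/((2*(-193)/(-19))) + 48326*(1/34587) = 6908/((2*(-193)*(-1/19))) + 48326/34587 = 6908/(386/19) + 48326/34587 = 6908*(19/386) + 48326/34587 = 65626/193 + 48326/34587 = 2279133380/6675291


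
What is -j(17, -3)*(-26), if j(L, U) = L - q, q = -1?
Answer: 468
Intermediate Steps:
j(L, U) = 1 + L (j(L, U) = L - 1*(-1) = L + 1 = 1 + L)
-j(17, -3)*(-26) = -(1 + 17)*(-26) = -18*(-26) = -1*(-468) = 468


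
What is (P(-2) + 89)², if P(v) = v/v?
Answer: 8100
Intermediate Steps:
P(v) = 1
(P(-2) + 89)² = (1 + 89)² = 90² = 8100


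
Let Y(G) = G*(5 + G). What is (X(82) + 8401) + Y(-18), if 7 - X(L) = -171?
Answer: 8813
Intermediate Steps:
X(L) = 178 (X(L) = 7 - 1*(-171) = 7 + 171 = 178)
(X(82) + 8401) + Y(-18) = (178 + 8401) - 18*(5 - 18) = 8579 - 18*(-13) = 8579 + 234 = 8813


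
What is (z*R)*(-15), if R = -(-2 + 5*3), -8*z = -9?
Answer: 1755/8 ≈ 219.38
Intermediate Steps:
z = 9/8 (z = -⅛*(-9) = 9/8 ≈ 1.1250)
R = -13 (R = -(-2 + 15) = -1*13 = -13)
(z*R)*(-15) = ((9/8)*(-13))*(-15) = -117/8*(-15) = 1755/8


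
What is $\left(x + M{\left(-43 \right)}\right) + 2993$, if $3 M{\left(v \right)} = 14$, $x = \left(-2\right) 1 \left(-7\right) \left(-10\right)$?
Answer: $\frac{8573}{3} \approx 2857.7$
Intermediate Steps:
$x = -140$ ($x = \left(-2\right) \left(-7\right) \left(-10\right) = 14 \left(-10\right) = -140$)
$M{\left(v \right)} = \frac{14}{3}$ ($M{\left(v \right)} = \frac{1}{3} \cdot 14 = \frac{14}{3}$)
$\left(x + M{\left(-43 \right)}\right) + 2993 = \left(-140 + \frac{14}{3}\right) + 2993 = - \frac{406}{3} + 2993 = \frac{8573}{3}$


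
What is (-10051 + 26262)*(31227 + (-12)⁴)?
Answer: 842372193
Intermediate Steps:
(-10051 + 26262)*(31227 + (-12)⁴) = 16211*(31227 + 20736) = 16211*51963 = 842372193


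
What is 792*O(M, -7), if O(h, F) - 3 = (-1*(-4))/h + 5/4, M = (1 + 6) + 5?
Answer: 3630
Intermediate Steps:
M = 12 (M = 7 + 5 = 12)
O(h, F) = 17/4 + 4/h (O(h, F) = 3 + ((-1*(-4))/h + 5/4) = 3 + (4/h + 5*(¼)) = 3 + (4/h + 5/4) = 3 + (5/4 + 4/h) = 17/4 + 4/h)
792*O(M, -7) = 792*(17/4 + 4/12) = 792*(17/4 + 4*(1/12)) = 792*(17/4 + ⅓) = 792*(55/12) = 3630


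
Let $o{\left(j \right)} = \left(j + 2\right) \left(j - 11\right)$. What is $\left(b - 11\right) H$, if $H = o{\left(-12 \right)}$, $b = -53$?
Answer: $-14720$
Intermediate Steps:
$o{\left(j \right)} = \left(-11 + j\right) \left(2 + j\right)$ ($o{\left(j \right)} = \left(2 + j\right) \left(-11 + j\right) = \left(-11 + j\right) \left(2 + j\right)$)
$H = 230$ ($H = -22 + \left(-12\right)^{2} - -108 = -22 + 144 + 108 = 230$)
$\left(b - 11\right) H = \left(-53 - 11\right) 230 = \left(-64\right) 230 = -14720$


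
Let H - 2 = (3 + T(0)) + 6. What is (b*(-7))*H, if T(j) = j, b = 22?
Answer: -1694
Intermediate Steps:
H = 11 (H = 2 + ((3 + 0) + 6) = 2 + (3 + 6) = 2 + 9 = 11)
(b*(-7))*H = (22*(-7))*11 = -154*11 = -1694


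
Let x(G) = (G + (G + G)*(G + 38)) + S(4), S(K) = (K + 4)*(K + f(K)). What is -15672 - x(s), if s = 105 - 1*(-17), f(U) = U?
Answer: -54898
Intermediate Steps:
s = 122 (s = 105 + 17 = 122)
S(K) = 2*K*(4 + K) (S(K) = (K + 4)*(K + K) = (4 + K)*(2*K) = 2*K*(4 + K))
x(G) = 64 + G + 2*G*(38 + G) (x(G) = (G + (G + G)*(G + 38)) + 2*4*(4 + 4) = (G + (2*G)*(38 + G)) + 2*4*8 = (G + 2*G*(38 + G)) + 64 = 64 + G + 2*G*(38 + G))
-15672 - x(s) = -15672 - (64 + 2*122² + 77*122) = -15672 - (64 + 2*14884 + 9394) = -15672 - (64 + 29768 + 9394) = -15672 - 1*39226 = -15672 - 39226 = -54898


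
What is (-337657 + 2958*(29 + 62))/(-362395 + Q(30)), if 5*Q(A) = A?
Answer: 68479/362389 ≈ 0.18897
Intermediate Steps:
Q(A) = A/5
(-337657 + 2958*(29 + 62))/(-362395 + Q(30)) = (-337657 + 2958*(29 + 62))/(-362395 + (1/5)*30) = (-337657 + 2958*91)/(-362395 + 6) = (-337657 + 269178)/(-362389) = -68479*(-1/362389) = 68479/362389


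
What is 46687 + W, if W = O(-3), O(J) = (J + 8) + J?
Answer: 46689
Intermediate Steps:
O(J) = 8 + 2*J (O(J) = (8 + J) + J = 8 + 2*J)
W = 2 (W = 8 + 2*(-3) = 8 - 6 = 2)
46687 + W = 46687 + 2 = 46689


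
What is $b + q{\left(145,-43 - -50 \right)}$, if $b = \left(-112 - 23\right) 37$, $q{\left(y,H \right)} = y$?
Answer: $-4850$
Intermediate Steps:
$b = -4995$ ($b = \left(-135\right) 37 = -4995$)
$b + q{\left(145,-43 - -50 \right)} = -4995 + 145 = -4850$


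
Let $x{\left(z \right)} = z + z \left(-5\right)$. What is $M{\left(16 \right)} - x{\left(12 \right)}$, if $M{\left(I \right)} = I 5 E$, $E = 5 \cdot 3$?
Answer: $1248$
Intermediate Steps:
$E = 15$
$x{\left(z \right)} = - 4 z$ ($x{\left(z \right)} = z - 5 z = - 4 z$)
$M{\left(I \right)} = 75 I$ ($M{\left(I \right)} = I 5 \cdot 15 = 5 I 15 = 75 I$)
$M{\left(16 \right)} - x{\left(12 \right)} = 75 \cdot 16 - \left(-4\right) 12 = 1200 - -48 = 1200 + 48 = 1248$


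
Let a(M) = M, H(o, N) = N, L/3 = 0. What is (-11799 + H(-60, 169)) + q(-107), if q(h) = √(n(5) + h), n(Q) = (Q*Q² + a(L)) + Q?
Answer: -11630 + √23 ≈ -11625.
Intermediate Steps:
L = 0 (L = 3*0 = 0)
n(Q) = Q + Q³ (n(Q) = (Q*Q² + 0) + Q = (Q³ + 0) + Q = Q³ + Q = Q + Q³)
q(h) = √(130 + h) (q(h) = √((5 + 5³) + h) = √((5 + 125) + h) = √(130 + h))
(-11799 + H(-60, 169)) + q(-107) = (-11799 + 169) + √(130 - 107) = -11630 + √23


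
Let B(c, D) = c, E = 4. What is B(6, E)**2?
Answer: 36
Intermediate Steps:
B(6, E)**2 = 6**2 = 36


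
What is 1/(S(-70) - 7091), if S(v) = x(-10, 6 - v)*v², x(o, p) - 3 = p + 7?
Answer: 1/414309 ≈ 2.4137e-6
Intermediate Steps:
x(o, p) = 10 + p (x(o, p) = 3 + (p + 7) = 3 + (7 + p) = 10 + p)
S(v) = v²*(16 - v) (S(v) = (10 + (6 - v))*v² = (16 - v)*v² = v²*(16 - v))
1/(S(-70) - 7091) = 1/((-70)²*(16 - 1*(-70)) - 7091) = 1/(4900*(16 + 70) - 7091) = 1/(4900*86 - 7091) = 1/(421400 - 7091) = 1/414309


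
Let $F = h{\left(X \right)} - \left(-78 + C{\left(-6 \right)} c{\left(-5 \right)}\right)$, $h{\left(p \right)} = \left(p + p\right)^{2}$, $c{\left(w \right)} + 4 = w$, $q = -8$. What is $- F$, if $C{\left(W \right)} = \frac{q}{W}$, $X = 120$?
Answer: $-57690$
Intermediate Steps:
$c{\left(w \right)} = -4 + w$
$h{\left(p \right)} = 4 p^{2}$ ($h{\left(p \right)} = \left(2 p\right)^{2} = 4 p^{2}$)
$C{\left(W \right)} = - \frac{8}{W}$
$F = 57690$ ($F = 4 \cdot 120^{2} - \left(-78 + - \frac{8}{-6} \left(-4 - 5\right)\right) = 4 \cdot 14400 - \left(-78 + \left(-8\right) \left(- \frac{1}{6}\right) \left(-9\right)\right) = 57600 - \left(-78 + \frac{4}{3} \left(-9\right)\right) = 57600 - \left(-78 - 12\right) = 57600 - -90 = 57600 + 90 = 57690$)
$- F = \left(-1\right) 57690 = -57690$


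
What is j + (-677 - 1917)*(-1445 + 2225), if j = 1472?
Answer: -2021848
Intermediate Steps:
j + (-677 - 1917)*(-1445 + 2225) = 1472 + (-677 - 1917)*(-1445 + 2225) = 1472 - 2594*780 = 1472 - 2023320 = -2021848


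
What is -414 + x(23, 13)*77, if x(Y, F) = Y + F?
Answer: 2358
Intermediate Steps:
x(Y, F) = F + Y
-414 + x(23, 13)*77 = -414 + (13 + 23)*77 = -414 + 36*77 = -414 + 2772 = 2358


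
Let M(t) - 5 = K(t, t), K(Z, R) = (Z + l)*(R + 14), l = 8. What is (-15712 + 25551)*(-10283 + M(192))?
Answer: 304241558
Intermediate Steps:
K(Z, R) = (8 + Z)*(14 + R) (K(Z, R) = (Z + 8)*(R + 14) = (8 + Z)*(14 + R))
M(t) = 117 + t² + 22*t (M(t) = 5 + (112 + 8*t + 14*t + t*t) = 5 + (112 + 8*t + 14*t + t²) = 5 + (112 + t² + 22*t) = 117 + t² + 22*t)
(-15712 + 25551)*(-10283 + M(192)) = (-15712 + 25551)*(-10283 + (117 + 192² + 22*192)) = 9839*(-10283 + (117 + 36864 + 4224)) = 9839*(-10283 + 41205) = 9839*30922 = 304241558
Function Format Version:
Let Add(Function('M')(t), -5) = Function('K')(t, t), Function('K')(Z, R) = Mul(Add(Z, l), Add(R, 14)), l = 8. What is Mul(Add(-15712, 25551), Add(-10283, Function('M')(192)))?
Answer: 304241558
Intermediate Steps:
Function('K')(Z, R) = Mul(Add(8, Z), Add(14, R)) (Function('K')(Z, R) = Mul(Add(Z, 8), Add(R, 14)) = Mul(Add(8, Z), Add(14, R)))
Function('M')(t) = Add(117, Pow(t, 2), Mul(22, t)) (Function('M')(t) = Add(5, Add(112, Mul(8, t), Mul(14, t), Mul(t, t))) = Add(5, Add(112, Mul(8, t), Mul(14, t), Pow(t, 2))) = Add(5, Add(112, Pow(t, 2), Mul(22, t))) = Add(117, Pow(t, 2), Mul(22, t)))
Mul(Add(-15712, 25551), Add(-10283, Function('M')(192))) = Mul(Add(-15712, 25551), Add(-10283, Add(117, Pow(192, 2), Mul(22, 192)))) = Mul(9839, Add(-10283, Add(117, 36864, 4224))) = Mul(9839, Add(-10283, 41205)) = Mul(9839, 30922) = 304241558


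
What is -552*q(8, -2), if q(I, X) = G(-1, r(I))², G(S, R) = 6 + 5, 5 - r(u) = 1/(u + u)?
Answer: -66792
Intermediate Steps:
r(u) = 5 - 1/(2*u) (r(u) = 5 - 1/(u + u) = 5 - 1/(2*u))
G(S, R) = 11
q(I, X) = 121 (q(I, X) = 11² = 121)
-552*q(8, -2) = -552*121 = -66792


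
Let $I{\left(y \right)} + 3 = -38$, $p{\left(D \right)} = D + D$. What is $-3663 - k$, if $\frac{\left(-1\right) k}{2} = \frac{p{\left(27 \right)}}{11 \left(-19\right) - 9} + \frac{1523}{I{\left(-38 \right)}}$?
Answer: $- \frac{16704175}{4469} \approx -3737.8$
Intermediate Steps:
$p{\left(D \right)} = 2 D$
$I{\left(y \right)} = -41$ ($I{\left(y \right)} = -3 - 38 = -41$)
$k = \frac{334228}{4469}$ ($k = - 2 \left(\frac{2 \cdot 27}{11 \left(-19\right) - 9} + \frac{1523}{-41}\right) = - 2 \left(\frac{54}{-209 - 9} + 1523 \left(- \frac{1}{41}\right)\right) = - 2 \left(\frac{54}{-218} - \frac{1523}{41}\right) = - 2 \left(54 \left(- \frac{1}{218}\right) - \frac{1523}{41}\right) = - 2 \left(- \frac{27}{109} - \frac{1523}{41}\right) = \left(-2\right) \left(- \frac{167114}{4469}\right) = \frac{334228}{4469} \approx 74.788$)
$-3663 - k = -3663 - \frac{334228}{4469} = - \frac{16704175}{4469}$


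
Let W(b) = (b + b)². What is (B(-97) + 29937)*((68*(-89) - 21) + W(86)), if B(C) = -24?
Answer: 703284543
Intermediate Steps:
W(b) = 4*b² (W(b) = (2*b)² = 4*b²)
(B(-97) + 29937)*((68*(-89) - 21) + W(86)) = (-24 + 29937)*((68*(-89) - 21) + 4*86²) = 29913*((-6052 - 21) + 4*7396) = 29913*(-6073 + 29584) = 29913*23511 = 703284543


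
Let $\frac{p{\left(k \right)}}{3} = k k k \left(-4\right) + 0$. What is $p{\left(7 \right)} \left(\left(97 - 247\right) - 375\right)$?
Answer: $2160900$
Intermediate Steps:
$p{\left(k \right)} = - 12 k^{3}$ ($p{\left(k \right)} = 3 \left(k k k \left(-4\right) + 0\right) = 3 \left(k^{2} k \left(-4\right) + 0\right) = 3 \left(k^{3} \left(-4\right) + 0\right) = 3 \left(- 4 k^{3} + 0\right) = 3 \left(- 4 k^{3}\right) = - 12 k^{3}$)
$p{\left(7 \right)} \left(\left(97 - 247\right) - 375\right) = - 12 \cdot 7^{3} \left(\left(97 - 247\right) - 375\right) = \left(-12\right) 343 \left(-150 - 375\right) = \left(-4116\right) \left(-525\right) = 2160900$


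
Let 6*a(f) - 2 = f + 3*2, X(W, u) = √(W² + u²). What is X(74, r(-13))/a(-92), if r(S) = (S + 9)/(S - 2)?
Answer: -√308029/105 ≈ -5.2858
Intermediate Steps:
r(S) = (9 + S)/(-2 + S)
a(f) = 4/3 + f/6 (a(f) = ⅓ + (f + 3*2)/6 = ⅓ + (f + 6)/6 = ⅓ + (6 + f)/6 = ⅓ + (1 + f/6) = 4/3 + f/6)
X(74, r(-13))/a(-92) = √(74² + ((9 - 13)/(-2 - 13))²)/(4/3 + (⅙)*(-92)) = √(5476 + (-4/(-15))²)/(4/3 - 46/3) = √(5476 + (-1/15*(-4))²)/(-14) = √(5476 + (4/15)²)*(-1/14) = √(5476 + 16/225)*(-1/14) = √(1232116/225)*(-1/14) = (2*√308029/15)*(-1/14) = -√308029/105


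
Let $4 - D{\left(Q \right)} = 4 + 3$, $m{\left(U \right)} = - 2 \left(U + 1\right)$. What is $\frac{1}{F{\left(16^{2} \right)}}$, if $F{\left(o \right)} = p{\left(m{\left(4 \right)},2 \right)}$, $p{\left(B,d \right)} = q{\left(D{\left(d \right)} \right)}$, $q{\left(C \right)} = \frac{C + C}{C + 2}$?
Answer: $\frac{1}{6} \approx 0.16667$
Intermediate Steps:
$m{\left(U \right)} = -2 - 2 U$ ($m{\left(U \right)} = - 2 \left(1 + U\right) = -2 - 2 U$)
$D{\left(Q \right)} = -3$ ($D{\left(Q \right)} = 4 - \left(4 + 3\right) = 4 - 7 = -3$)
$q{\left(C \right)} = \frac{2 C}{2 + C}$
$p{\left(B,d \right)} = 6$ ($p{\left(B,d \right)} = 2 \left(-3\right) \frac{1}{2 - 3} = 2 \left(-3\right) \frac{1}{-1} = 2 \left(-3\right) \left(-1\right) = 6$)
$F{\left(o \right)} = 6$
$\frac{1}{F{\left(16^{2} \right)}} = \frac{1}{6}$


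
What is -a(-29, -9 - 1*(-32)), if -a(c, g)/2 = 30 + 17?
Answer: 94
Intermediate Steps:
a(c, g) = -94 (a(c, g) = -2*(30 + 17) = -2*47 = -94)
-a(-29, -9 - 1*(-32)) = -1*(-94) = 94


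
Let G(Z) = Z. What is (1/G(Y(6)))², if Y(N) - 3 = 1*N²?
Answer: 1/1521 ≈ 0.00065746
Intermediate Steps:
Y(N) = 3 + N² (Y(N) = 3 + 1*N² = 3 + N²)
(1/G(Y(6)))² = (1/(3 + 6²))² = (1/(3 + 36))² = (1/39)² = 1/1521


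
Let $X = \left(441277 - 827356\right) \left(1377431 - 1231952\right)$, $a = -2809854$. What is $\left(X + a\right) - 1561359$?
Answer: $-56170758054$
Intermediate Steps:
$X = -56166386841$ ($X = \left(-386079\right) 145479 = -56166386841$)
$\left(X + a\right) - 1561359 = \left(-56166386841 - 2809854\right) - 1561359 = -56169196695 - 1561359 = -56170758054$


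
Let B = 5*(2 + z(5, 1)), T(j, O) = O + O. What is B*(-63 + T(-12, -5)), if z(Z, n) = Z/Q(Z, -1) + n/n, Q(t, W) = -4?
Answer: -2555/4 ≈ -638.75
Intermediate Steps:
T(j, O) = 2*O
z(Z, n) = 1 - Z/4 (z(Z, n) = Z/(-4) + n/n = Z*(-¼) + 1 = -Z/4 + 1 = 1 - Z/4)
B = 35/4 (B = 5*(2 + (1 - ¼*5)) = 5*(2 + (1 - 5/4)) = 5*(2 - ¼) = 5*(7/4) = 35/4 ≈ 8.7500)
B*(-63 + T(-12, -5)) = 35*(-63 + 2*(-5))/4 = 35*(-63 - 10)/4 = (35/4)*(-73) = -2555/4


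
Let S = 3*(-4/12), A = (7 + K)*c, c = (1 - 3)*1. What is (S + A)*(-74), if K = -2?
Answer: 814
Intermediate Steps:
c = -2 (c = -2*1 = -2)
A = -10 (A = (7 - 2)*(-2) = 5*(-2) = -10)
S = -1 (S = 3*(-4*1/12) = 3*(-1/3) = -1)
(S + A)*(-74) = (-1 - 10)*(-74) = -11*(-74) = 814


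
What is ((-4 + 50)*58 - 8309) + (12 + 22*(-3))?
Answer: -5695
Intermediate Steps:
((-4 + 50)*58 - 8309) + (12 + 22*(-3)) = (46*58 - 8309) + (12 - 66) = (2668 - 8309) - 54 = -5641 - 54 = -5695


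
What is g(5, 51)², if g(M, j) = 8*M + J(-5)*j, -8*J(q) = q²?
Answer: 912025/64 ≈ 14250.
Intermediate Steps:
J(q) = -q²/8
g(M, j) = 8*M - 25*j/8 (g(M, j) = 8*M + (-⅛*(-5)²)*j = 8*M + (-⅛*25)*j = 8*M - 25*j/8)
g(5, 51)² = (8*5 - 25/8*51)² = (40 - 1275/8)² = (-955/8)² = 912025/64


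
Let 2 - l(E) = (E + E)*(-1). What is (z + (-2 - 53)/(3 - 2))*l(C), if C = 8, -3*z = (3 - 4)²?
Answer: -996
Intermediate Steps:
z = -⅓ (z = -(3 - 4)²/3 = -⅓*(-1)² = -⅓*1 = -⅓ ≈ -0.33333)
l(E) = 2 + 2*E (l(E) = 2 - (E + E)*(-1) = 2 - 2*E*(-1) = 2 - (-2)*E = 2 + 2*E)
(z + (-2 - 53)/(3 - 2))*l(C) = (-⅓ + (-2 - 53)/(3 - 2))*(2 + 2*8) = (-⅓ - 55/1)*(2 + 16) = (-⅓ - 55*1)*18 = (-⅓ - 55)*18 = -166/3*18 = -996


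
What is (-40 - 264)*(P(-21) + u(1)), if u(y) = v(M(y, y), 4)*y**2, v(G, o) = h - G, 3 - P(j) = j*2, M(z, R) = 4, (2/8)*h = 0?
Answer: -12464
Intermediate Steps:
h = 0 (h = 4*0 = 0)
P(j) = 3 - 2*j (P(j) = 3 - j*2 = 3 - 2*j)
v(G, o) = -G (v(G, o) = 0 - G = -G)
u(y) = -4*y**2 (u(y) = (-1*4)*y**2 = -4*y**2)
(-40 - 264)*(P(-21) + u(1)) = (-40 - 264)*((3 - 2*(-21)) - 4*1**2) = -304*((3 + 42) - 4*1) = -304*(45 - 4) = -304*41 = -12464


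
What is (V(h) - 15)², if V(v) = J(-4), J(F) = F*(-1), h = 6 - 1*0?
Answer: 121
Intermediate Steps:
h = 6 (h = 6 + 0 = 6)
J(F) = -F
V(v) = 4 (V(v) = -1*(-4) = 4)
(V(h) - 15)² = (4 - 15)² = (-11)² = 121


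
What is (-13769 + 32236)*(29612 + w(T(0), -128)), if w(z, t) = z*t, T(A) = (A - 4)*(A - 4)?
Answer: 509024388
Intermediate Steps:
T(A) = (-4 + A)**2 (T(A) = (-4 + A)*(-4 + A) = (-4 + A)**2)
w(z, t) = t*z
(-13769 + 32236)*(29612 + w(T(0), -128)) = (-13769 + 32236)*(29612 - 128*(-4 + 0)**2) = 18467*(29612 - 128*(-4)**2) = 18467*(29612 - 128*16) = 18467*(29612 - 2048) = 18467*27564 = 509024388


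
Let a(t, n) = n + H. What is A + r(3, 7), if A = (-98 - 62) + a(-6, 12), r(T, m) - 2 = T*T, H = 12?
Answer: -125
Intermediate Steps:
a(t, n) = 12 + n (a(t, n) = n + 12 = 12 + n)
r(T, m) = 2 + T² (r(T, m) = 2 + T*T = 2 + T²)
A = -136 (A = (-98 - 62) + (12 + 12) = -160 + 24 = -136)
A + r(3, 7) = -136 + (2 + 3²) = -136 + (2 + 9) = -136 + 11 = -125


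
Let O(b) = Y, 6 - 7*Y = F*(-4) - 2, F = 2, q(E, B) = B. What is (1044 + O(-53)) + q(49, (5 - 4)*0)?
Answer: 7324/7 ≈ 1046.3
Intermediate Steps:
Y = 16/7 (Y = 6/7 - (2*(-4) - 2)/7 = 6/7 - (-8 - 2)/7 = 6/7 - ⅐*(-10) = 6/7 + 10/7 = 16/7 ≈ 2.2857)
O(b) = 16/7
(1044 + O(-53)) + q(49, (5 - 4)*0) = (1044 + 16/7) + (5 - 4)*0 = 7324/7 + 1*0 = 7324/7 + 0 = 7324/7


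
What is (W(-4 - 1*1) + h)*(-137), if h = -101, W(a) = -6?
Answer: 14659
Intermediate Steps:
(W(-4 - 1*1) + h)*(-137) = (-6 - 101)*(-137) = -107*(-137) = 14659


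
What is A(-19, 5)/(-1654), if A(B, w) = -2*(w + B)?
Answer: -14/827 ≈ -0.016929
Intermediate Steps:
A(B, w) = -2*B - 2*w (A(B, w) = -2*(B + w) = -2*B - 2*w)
A(-19, 5)/(-1654) = (-2*(-19) - 2*5)/(-1654) = (38 - 10)*(-1/1654) = 28*(-1/1654) = -14/827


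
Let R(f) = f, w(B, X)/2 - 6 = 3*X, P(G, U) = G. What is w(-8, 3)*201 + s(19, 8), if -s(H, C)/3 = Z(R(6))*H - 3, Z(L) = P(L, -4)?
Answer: 5697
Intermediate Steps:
w(B, X) = 12 + 6*X (w(B, X) = 12 + 2*(3*X) = 12 + 6*X)
Z(L) = L
s(H, C) = 9 - 18*H (s(H, C) = -3*(6*H - 3) = -3*(-3 + 6*H) = 9 - 18*H)
w(-8, 3)*201 + s(19, 8) = (12 + 6*3)*201 + (9 - 18*19) = (12 + 18)*201 + (9 - 342) = 30*201 - 333 = 6030 - 333 = 5697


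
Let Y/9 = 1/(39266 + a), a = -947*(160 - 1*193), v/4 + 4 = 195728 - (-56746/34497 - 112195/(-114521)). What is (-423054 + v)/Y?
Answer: 100247915689117089286/35555678433 ≈ 2.8195e+9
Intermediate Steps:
v = 3092943670924556/3950630937 (v = -16 + 4*(195728 - (-56746/34497 - 112195/(-114521))) = -16 + 4*(195728 - (-56746*1/34497 - 112195*(-1/114521))) = -16 + 4*(195728 - (-56746/34497 + 112195/114521)) = -16 + 4*(195728 - 1*(-2628217751/3950630937)) = -16 + 4*(195728 + 2628217751/3950630937) = -16 + 4*(773251720254887/3950630937) = -16 + 3093006881019548/3950630937 = 3092943670924556/3950630937 ≈ 7.8290e+5)
a = 31251 (a = -947*(160 - 193) = -947*(-33) = 31251)
Y = 9/70517 (Y = 9/(39266 + 31251) = 9/70517 ≈ 0.00012763)
(-423054 + v)/Y = (-423054 + 3092943670924556/3950630937)/(9/70517) = (1421613450502958/3950630937)*(70517/9) = 100247915689117089286/35555678433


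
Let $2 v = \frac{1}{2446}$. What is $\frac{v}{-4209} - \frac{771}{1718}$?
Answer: $- \frac{7937610853}{17687177652} \approx -0.44878$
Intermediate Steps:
$v = \frac{1}{4892}$ ($v = \frac{1}{2 \cdot 2446} = \frac{1}{2} \cdot \frac{1}{2446} = \frac{1}{4892} \approx 0.00020442$)
$\frac{v}{-4209} - \frac{771}{1718} = \frac{1}{4892 \left(-4209\right)} - \frac{771}{1718} = \frac{1}{4892} \left(- \frac{1}{4209}\right) - \frac{771}{1718} = - \frac{1}{20590428} - \frac{771}{1718} = - \frac{7937610853}{17687177652}$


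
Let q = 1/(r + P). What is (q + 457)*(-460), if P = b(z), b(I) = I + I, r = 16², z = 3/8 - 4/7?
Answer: -1504557420/7157 ≈ -2.1022e+5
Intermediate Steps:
z = -11/56 (z = 3*(⅛) - 4*⅐ = 3/8 - 4/7 = -11/56 ≈ -0.19643)
r = 256
b(I) = 2*I
P = -11/28 (P = 2*(-11/56) = -11/28 ≈ -0.39286)
q = 28/7157 (q = 1/(256 - 11/28) = 1/(7157/28) = 28/7157 ≈ 0.0039123)
(q + 457)*(-460) = (28/7157 + 457)*(-460) = (3270777/7157)*(-460) = -1504557420/7157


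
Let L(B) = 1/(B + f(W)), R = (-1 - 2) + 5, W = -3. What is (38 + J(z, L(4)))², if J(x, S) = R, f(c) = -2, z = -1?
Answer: 1600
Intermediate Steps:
R = 2 (R = -3 + 5 = 2)
L(B) = 1/(-2 + B) (L(B) = 1/(B - 2) = 1/(-2 + B))
J(x, S) = 2
(38 + J(z, L(4)))² = (38 + 2)² = 40² = 1600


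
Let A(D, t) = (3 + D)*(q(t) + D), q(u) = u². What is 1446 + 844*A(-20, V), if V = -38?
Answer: -20430106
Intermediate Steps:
A(D, t) = (3 + D)*(D + t²) (A(D, t) = (3 + D)*(t² + D) = (3 + D)*(D + t²))
1446 + 844*A(-20, V) = 1446 + 844*((-20)² + 3*(-20) + 3*(-38)² - 20*(-38)²) = 1446 + 844*(400 - 60 + 3*1444 - 20*1444) = 1446 + 844*(400 - 60 + 4332 - 28880) = 1446 + 844*(-24208) = 1446 - 20431552 = -20430106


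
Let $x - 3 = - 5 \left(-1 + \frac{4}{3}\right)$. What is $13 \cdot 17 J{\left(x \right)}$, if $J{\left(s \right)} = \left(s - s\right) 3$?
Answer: $0$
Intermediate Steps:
$x = \frac{4}{3}$ ($x = 3 - 5 \left(-1 + \frac{4}{3}\right) = 3 - \frac{5}{3} = \frac{4}{3} \approx 1.3333$)
$J{\left(s \right)} = 0$ ($J{\left(s \right)} = 0 \cdot 3 = 0$)
$13 \cdot 17 J{\left(x \right)} = 13 \cdot 17 \cdot 0 = 221 \cdot 0 = 0$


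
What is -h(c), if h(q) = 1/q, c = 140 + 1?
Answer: -1/141 ≈ -0.0070922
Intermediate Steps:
c = 141
-h(c) = -1/141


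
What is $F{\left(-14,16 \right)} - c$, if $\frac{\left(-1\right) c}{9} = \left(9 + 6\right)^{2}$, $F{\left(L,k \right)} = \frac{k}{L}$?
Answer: $\frac{14167}{7} \approx 2023.9$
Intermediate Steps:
$c = -2025$ ($c = - 9 \left(9 + 6\right)^{2} = - 9 \cdot 15^{2} = \left(-9\right) 225 = -2025$)
$F{\left(-14,16 \right)} - c = \frac{16}{-14} - -2025 = 16 \left(- \frac{1}{14}\right) + 2025 = - \frac{8}{7} + 2025 = \frac{14167}{7}$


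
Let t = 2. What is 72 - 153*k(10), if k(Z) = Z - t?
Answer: -1152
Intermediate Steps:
k(Z) = -2 + Z (k(Z) = Z - 1*2 = Z - 2 = -2 + Z)
72 - 153*k(10) = 72 - 153*(-2 + 10) = 72 - 153*8 = 72 - 1224 = -1152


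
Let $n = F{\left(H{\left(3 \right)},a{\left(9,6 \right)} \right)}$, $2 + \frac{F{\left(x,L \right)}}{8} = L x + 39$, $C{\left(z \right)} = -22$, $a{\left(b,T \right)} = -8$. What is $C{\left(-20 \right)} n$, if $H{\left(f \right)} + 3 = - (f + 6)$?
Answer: $-23408$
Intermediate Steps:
$H{\left(f \right)} = -9 - f$ ($H{\left(f \right)} = -3 - \left(f + 6\right) = -3 - \left(6 + f\right) = -9 - f$)
$F{\left(x,L \right)} = 296 + 8 L x$ ($F{\left(x,L \right)} = -16 + 8 \left(L x + 39\right) = -16 + 8 \left(39 + L x\right) = -16 + \left(312 + 8 L x\right) = 296 + 8 L x$)
$n = 1064$ ($n = 296 + 8 \left(-8\right) \left(-9 - 3\right) = 296 + 8 \left(-8\right) \left(-12\right) = 296 + 768 = 1064$)
$C{\left(-20 \right)} n = \left(-22\right) 1064 = -23408$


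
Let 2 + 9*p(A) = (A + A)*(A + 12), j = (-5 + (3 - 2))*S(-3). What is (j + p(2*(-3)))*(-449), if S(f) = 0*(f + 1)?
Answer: 33226/9 ≈ 3691.8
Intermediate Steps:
S(f) = 0 (S(f) = 0*(1 + f) = 0)
j = 0 (j = (-5 + (3 - 2))*0 = (-5 + 1)*0 = -4*0 = 0)
p(A) = -2/9 + 2*A*(12 + A)/9 (p(A) = -2/9 + ((A + A)*(A + 12))/9 = -2/9 + ((2*A)*(12 + A))/9 = -2/9 + (2*A*(12 + A))/9 = -2/9 + 2*A*(12 + A)/9)
(j + p(2*(-3)))*(-449) = (0 + (-2/9 + 2*(2*(-3))**2/9 + 8*(2*(-3))/3))*(-449) = (0 + (-2/9 + (2/9)*(-6)**2 + (8/3)*(-6)))*(-449) = (0 + (-2/9 + (2/9)*36 - 16))*(-449) = (0 + (-2/9 + 8 - 16))*(-449) = (0 - 74/9)*(-449) = -74/9*(-449) = 33226/9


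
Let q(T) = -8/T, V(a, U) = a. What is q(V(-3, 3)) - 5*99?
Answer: -1477/3 ≈ -492.33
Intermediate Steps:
q(V(-3, 3)) - 5*99 = -8/(-3) - 5*99 = -8*(-⅓) - 495 = 8/3 - 495 = -1477/3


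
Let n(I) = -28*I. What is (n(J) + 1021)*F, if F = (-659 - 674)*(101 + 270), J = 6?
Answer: -421845179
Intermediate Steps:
F = -494543 (F = -1333*371 = -494543)
(n(J) + 1021)*F = (-28*6 + 1021)*(-494543) = (-168 + 1021)*(-494543) = 853*(-494543) = -421845179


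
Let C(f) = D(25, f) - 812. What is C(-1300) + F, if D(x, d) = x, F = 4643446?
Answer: 4642659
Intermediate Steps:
C(f) = -787 (C(f) = 25 - 812 = -787)
C(-1300) + F = -787 + 4643446 = 4642659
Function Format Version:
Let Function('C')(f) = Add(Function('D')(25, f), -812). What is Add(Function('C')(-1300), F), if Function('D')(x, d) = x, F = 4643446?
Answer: 4642659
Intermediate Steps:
Function('C')(f) = -787 (Function('C')(f) = Add(25, -812) = -787)
Add(Function('C')(-1300), F) = Add(-787, 4643446) = 4642659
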